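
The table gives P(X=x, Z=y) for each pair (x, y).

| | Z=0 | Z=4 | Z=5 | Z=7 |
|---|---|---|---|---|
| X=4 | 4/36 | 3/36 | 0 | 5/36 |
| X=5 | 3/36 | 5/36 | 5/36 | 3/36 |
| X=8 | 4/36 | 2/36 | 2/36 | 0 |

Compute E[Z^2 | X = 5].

P(X = 5) = 4/9.
Σ Z^2·P over the event = 0·(3/36) + 16·(5/36) + 25·(5/36) + 49·(3/36) = 88/9.
E[Z^2 | X = 5] = (88/9) / (4/9) = 22.

22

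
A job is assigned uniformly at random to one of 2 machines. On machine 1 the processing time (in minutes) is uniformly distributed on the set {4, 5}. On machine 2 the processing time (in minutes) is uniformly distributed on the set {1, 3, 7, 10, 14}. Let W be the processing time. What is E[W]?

23/4

E[W | machine 1] = (4+5)/2 = 9/2.
E[W | machine 2] = (1+3+7+10+14)/5 = 7.
E[W] = (1/2)·(9/2) + (1/2)·(7) = 23/4.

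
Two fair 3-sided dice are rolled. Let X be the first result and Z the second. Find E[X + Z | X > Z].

4

Outcomes with X > Z: (2,1), (3,1), (3,2), each with probability 1/9.
E[X + Z | X > Z] = (3 + 4 + 5) / 3 = 4.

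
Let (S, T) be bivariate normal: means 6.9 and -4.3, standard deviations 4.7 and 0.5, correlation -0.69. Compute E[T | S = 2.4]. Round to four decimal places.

-3.9697

For a bivariate normal, E[T | S=x] = μ_T + ρ·(σ_T/σ_S)·(x − μ_S).
E[T | S=2.4] = -4.3 + (-0.69)·(0.5/4.7)·(2.4 − (6.9)) = -4.3 + (-0.073404)·(-4.5) = -3.9697.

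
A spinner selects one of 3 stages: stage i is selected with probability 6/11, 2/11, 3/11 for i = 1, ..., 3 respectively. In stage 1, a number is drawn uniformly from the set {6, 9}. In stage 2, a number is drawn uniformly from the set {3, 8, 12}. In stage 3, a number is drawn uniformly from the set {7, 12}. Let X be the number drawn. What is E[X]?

533/66

E[X | stage 1] = (6+9)/2 = 15/2.
E[X | stage 2] = (3+8+12)/3 = 23/3.
E[X | stage 3] = (7+12)/2 = 19/2.
E[X] = (6/11)·(15/2) + (2/11)·(23/3) + (3/11)·(19/2) = 533/66.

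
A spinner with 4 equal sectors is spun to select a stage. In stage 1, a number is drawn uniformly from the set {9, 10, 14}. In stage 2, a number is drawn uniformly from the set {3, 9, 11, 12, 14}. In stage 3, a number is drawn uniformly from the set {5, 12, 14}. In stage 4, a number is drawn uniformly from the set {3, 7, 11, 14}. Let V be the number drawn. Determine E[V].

E[V | stage 1] = (9+10+14)/3 = 11.
E[V | stage 2] = (3+9+11+12+14)/5 = 49/5.
E[V | stage 3] = (5+12+14)/3 = 31/3.
E[V | stage 4] = (3+7+11+14)/4 = 35/4.
E[V] = (1/4)·(11) + (1/4)·(49/5) + (1/4)·(31/3) + (1/4)·(35/4) = 2393/240.

2393/240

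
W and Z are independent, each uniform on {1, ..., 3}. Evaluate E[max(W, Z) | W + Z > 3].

17/6

P(W + Z > 3) = 2/3.
Summing max(W,Z)·P(x,y) over outcomes with W + Z > 3 gives 17/9.
E[max(W, Z) | W + Z > 3] = (17/9) / (2/3) = 17/6.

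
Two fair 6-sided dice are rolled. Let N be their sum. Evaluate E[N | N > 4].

P(N > 4) = 5/6.
Σ over the event: 5·1/9 + 6·5/36 + 7·1/6 + 8·5/36 + 9·1/9 + 10·1/12 + 11·1/18 + 12·1/36 = 58/9.
E[N | N > 4] = (58/9) / (5/6) = 116/15.

116/15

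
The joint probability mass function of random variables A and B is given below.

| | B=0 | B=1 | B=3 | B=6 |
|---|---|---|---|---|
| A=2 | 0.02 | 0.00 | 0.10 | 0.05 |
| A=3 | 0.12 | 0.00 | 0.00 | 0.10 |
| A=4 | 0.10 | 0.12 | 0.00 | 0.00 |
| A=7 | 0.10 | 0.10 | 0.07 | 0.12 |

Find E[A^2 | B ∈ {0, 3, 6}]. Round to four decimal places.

P(B ∈ {0, 3, 6}) = 0.78.
Summing A^2·P(A=x,B=y) over the conditioning event gives 18.47.
E[A^2 | B ∈ {0, 3, 6}] = (18.47) / (0.78) = 23.6795.

23.6795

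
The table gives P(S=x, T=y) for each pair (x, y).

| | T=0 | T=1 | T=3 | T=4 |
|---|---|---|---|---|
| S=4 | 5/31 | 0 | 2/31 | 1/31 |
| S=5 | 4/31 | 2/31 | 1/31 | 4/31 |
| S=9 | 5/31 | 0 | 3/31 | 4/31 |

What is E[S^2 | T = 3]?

50

P(T = 3) = 6/31.
Σ S^2·P over the event = 16·(2/31) + 25·(1/31) + 81·(3/31) = 300/31.
E[S^2 | T = 3] = (300/31) / (6/31) = 50.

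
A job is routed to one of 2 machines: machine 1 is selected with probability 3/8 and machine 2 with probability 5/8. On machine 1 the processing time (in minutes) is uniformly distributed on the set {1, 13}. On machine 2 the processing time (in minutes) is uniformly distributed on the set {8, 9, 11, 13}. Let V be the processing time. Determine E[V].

289/32

E[V | machine 1] = (1+13)/2 = 7.
E[V | machine 2] = (8+9+11+13)/4 = 41/4.
E[V] = (3/8)·(7) + (5/8)·(41/4) = 289/32.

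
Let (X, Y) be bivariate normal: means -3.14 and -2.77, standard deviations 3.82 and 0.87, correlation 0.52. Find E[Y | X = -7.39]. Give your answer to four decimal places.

The regression of Y on X has slope ρ·σ_Y/σ_X and passes through (μ_X, μ_Y).
E[Y | X=-7.39] = -2.77 + (0.52)·(0.87/3.82)·(-7.39 − (-3.14)) = -2.77 + (0.11843)·(-4.25) = -3.2733.

-3.2733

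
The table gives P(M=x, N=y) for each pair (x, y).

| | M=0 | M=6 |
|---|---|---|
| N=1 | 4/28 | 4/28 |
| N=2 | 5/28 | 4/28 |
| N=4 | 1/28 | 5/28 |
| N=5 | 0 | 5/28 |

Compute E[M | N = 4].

5

P(N = 4) = 3/14.
Σ M·P over the event = 0·(1/28) + 6·(5/28) = 15/14.
E[M | N = 4] = (15/14) / (3/14) = 5.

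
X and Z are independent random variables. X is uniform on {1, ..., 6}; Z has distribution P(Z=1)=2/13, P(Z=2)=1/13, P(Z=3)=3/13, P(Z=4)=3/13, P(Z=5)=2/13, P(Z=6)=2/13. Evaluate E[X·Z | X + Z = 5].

44/9

P(X + Z = 5) = 3/26.
Summing XZ·P(x,y) over outcomes with X + Z = 5 gives 22/39.
E[X·Z | X + Z = 5] = (22/39) / (3/26) = 44/9.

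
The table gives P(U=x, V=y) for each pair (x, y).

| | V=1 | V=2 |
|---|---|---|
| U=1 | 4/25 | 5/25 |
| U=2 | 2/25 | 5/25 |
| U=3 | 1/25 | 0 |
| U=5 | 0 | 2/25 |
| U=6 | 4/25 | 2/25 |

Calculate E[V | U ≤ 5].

31/19

P(U ≤ 5) = 19/25.
Σ V·P over the event = 1·(4/25) + 2·(5/25) + 1·(2/25) + 2·(5/25) + 1·(1/25) + 2·(2/25) = 31/25.
E[V | U ≤ 5] = (31/25) / (19/25) = 31/19.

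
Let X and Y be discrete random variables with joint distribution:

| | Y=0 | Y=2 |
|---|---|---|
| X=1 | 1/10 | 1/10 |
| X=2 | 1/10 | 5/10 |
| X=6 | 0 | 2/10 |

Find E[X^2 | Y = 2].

93/8

P(Y = 2) = 4/5.
Σ X^2·P over the event = 1·(1/10) + 4·(5/10) + 36·(2/10) = 93/10.
E[X^2 | Y = 2] = (93/10) / (4/5) = 93/8.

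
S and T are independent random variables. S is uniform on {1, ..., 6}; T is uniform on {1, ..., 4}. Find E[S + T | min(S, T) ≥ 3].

8

Outcomes with min(S, T) ≥ 3: (3,3), (3,4), (4,3), (4,4), (5,3), (5,4), (6,3), (6,4), each with probability 1/24.
E[S + T | min(S, T) ≥ 3] = (6 + 7 + 7 + 8 + 8 + 9 + 9 + 10) / 8 = 8.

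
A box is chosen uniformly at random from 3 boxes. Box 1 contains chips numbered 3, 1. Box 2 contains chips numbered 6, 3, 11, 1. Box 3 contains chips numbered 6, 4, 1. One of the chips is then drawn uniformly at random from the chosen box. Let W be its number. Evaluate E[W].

131/36

E[W | box 1] = (3+1)/2 = 2.
E[W | box 2] = (6+3+11+1)/4 = 21/4.
E[W | box 3] = (6+4+1)/3 = 11/3.
E[W] = (1/3)·(2) + (1/3)·(21/4) + (1/3)·(11/3) = 131/36.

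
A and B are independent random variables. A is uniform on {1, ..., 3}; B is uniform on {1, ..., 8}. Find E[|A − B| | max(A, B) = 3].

6/5

Outcomes with max(A, B) = 3: (1,3), (2,3), (3,1), (3,2), (3,3), each with probability 1/24.
E[|A − B| | max(A, B) = 3] = (2 + 1 + 2 + 1 + 0) / 5 = 6/5.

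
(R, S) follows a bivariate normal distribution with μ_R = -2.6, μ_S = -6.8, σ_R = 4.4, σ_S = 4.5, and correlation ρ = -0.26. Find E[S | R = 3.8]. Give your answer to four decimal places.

-8.5018

The regression of S on R has slope ρ·σ_S/σ_R and passes through (μ_R, μ_S).
E[S | R=3.8] = -6.8 + (-0.26)·(4.5/4.4)·(3.8 − (-2.6)) = -6.8 + (-0.26591)·(6.4) = -8.5018.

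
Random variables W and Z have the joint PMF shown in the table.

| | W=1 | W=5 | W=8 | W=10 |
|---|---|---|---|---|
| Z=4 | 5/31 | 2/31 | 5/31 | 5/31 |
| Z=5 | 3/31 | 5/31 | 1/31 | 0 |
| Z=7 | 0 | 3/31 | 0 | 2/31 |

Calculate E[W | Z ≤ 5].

141/26

P(Z ≤ 5) = 26/31.
Σ W·P over the event = 1·(5/31) + 1·(3/31) + 5·(2/31) + 5·(5/31) + 8·(5/31) + 8·(1/31) + 10·(5/31) = 141/31.
E[W | Z ≤ 5] = (141/31) / (26/31) = 141/26.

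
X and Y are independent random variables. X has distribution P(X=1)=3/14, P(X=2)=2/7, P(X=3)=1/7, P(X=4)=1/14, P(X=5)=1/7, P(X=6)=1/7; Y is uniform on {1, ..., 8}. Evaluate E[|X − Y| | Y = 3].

3/2

P(Y = 3) = 1/8.
Summing |X−Y|·P(x,y) over outcomes with Y = 3 gives 3/16.
E[|X − Y| | Y = 3] = (3/16) / (1/8) = 3/2.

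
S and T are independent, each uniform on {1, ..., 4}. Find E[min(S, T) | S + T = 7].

3

Outcomes with S + T = 7: (3,4), (4,3), each with probability 1/16.
E[min(S, T) | S + T = 7] = (3 + 3) / 2 = 3.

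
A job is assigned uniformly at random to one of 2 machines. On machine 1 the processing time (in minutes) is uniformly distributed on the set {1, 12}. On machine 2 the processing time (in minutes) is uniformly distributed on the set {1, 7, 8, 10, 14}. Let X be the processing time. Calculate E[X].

29/4

E[X | machine 1] = (1+12)/2 = 13/2.
E[X | machine 2] = (1+7+8+10+14)/5 = 8.
By the law of total expectation,
E[X] = (1/2)·(13/2) + (1/2)·(8) = 29/4.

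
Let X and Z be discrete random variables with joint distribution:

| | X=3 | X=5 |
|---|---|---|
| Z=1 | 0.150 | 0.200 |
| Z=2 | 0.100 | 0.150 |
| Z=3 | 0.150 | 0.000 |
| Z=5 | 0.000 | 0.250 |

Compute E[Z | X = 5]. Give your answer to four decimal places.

P(X = 5) = 0.600.
Σ Z·P over the event = 1·(0.200) + 2·(0.150) + 5·(0.250) = 1.750.
E[Z | X = 5] = (1.750) / (0.600) = 2.9167.

2.9167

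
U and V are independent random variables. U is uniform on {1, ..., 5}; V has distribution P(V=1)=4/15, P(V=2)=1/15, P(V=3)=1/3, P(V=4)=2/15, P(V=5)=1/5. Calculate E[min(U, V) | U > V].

60/31

P(U > V) = 31/75.
Summing min(U,V)·P(x,y) over outcomes with U > V gives 4/5.
E[min(U, V) | U > V] = (4/5) / (31/75) = 60/31.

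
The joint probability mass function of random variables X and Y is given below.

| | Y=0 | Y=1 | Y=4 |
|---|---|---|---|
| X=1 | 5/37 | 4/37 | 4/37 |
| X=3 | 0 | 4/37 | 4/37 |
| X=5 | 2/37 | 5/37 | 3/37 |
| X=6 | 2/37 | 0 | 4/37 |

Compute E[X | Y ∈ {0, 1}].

P(Y ∈ {0, 1}) = 22/37.
Σ X·P over the event = 1·(5/37) + 1·(4/37) + 3·(4/37) + 5·(2/37) + 5·(5/37) + 6·(2/37) = 68/37.
E[X | Y ∈ {0, 1}] = (68/37) / (22/37) = 34/11.

34/11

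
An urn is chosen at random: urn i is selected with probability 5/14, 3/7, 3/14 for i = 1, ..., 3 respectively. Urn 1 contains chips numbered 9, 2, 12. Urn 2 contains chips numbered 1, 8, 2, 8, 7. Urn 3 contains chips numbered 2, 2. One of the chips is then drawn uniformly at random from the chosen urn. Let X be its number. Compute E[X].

E[X | urn 1] = (9+2+12)/3 = 23/3.
E[X | urn 2] = (1+8+2+8+7)/5 = 26/5.
E[X | urn 3] = (2+2)/2 = 2.
E[X] = (5/14)·(23/3) + (3/7)·(26/5) + (3/14)·(2) = 1133/210.

1133/210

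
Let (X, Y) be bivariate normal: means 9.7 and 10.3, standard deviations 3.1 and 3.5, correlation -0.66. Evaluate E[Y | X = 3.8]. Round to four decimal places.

14.6965

For a bivariate normal, E[Y | X=x] = μ_Y + ρ·(σ_Y/σ_X)·(x − μ_X).
E[Y | X=3.8] = 10.3 + (-0.66)·(3.5/3.1)·(3.8 − (9.7)) = 10.3 + (-0.7451613)·(-5.9) = 14.6965.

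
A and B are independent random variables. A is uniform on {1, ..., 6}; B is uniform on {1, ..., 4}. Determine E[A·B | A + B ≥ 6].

P(A + B ≥ 6) = 7/12.
Summing AB·P(x,y) over outcomes with A + B ≥ 6 gives 175/24.
E[A·B | A + B ≥ 6] = (175/24) / (7/12) = 25/2.

25/2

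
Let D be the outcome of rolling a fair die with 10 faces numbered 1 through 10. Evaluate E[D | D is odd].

5

Given D is odd, D is equally likely to be any of {1, 3, 5, 7, 9}.
E[D | D is odd] = (1 + 3 + 5 + 7 + 9) / 5 = 5.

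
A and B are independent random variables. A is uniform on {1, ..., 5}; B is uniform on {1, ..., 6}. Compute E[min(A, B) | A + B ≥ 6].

57/20

P(A + B ≥ 6) = 2/3.
Summing min(A,B)·P(x,y) over outcomes with A + B ≥ 6 gives 19/10.
E[min(A, B) | A + B ≥ 6] = (19/10) / (2/3) = 57/20.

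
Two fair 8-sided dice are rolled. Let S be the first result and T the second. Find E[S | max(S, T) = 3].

12/5

Outcomes with max(S, T) = 3: (1,3), (2,3), (3,1), (3,2), (3,3), each with probability 1/64.
E[S | max(S, T) = 3] = (1 + 2 + 3 + 3 + 3) / 5 = 12/5.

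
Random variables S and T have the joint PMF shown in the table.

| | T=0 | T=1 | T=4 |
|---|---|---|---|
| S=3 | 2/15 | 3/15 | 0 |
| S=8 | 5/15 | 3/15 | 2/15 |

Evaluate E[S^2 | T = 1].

P(T = 1) = 2/5.
Σ S^2·P over the event = 9·(3/15) + 64·(3/15) = 73/5.
E[S^2 | T = 1] = (73/5) / (2/5) = 73/2.

73/2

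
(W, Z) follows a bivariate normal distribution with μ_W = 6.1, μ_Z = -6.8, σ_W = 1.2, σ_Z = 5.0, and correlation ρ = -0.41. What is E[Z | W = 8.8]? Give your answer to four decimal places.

-11.4125

For a bivariate normal, E[Z | W=x] = μ_Z + ρ·(σ_Z/σ_W)·(x − μ_W).
E[Z | W=8.8] = -6.8 + (-0.41)·(5.0/1.2)·(8.8 − (6.1)) = -6.8 + (-1.70833)·(2.7) = -11.4125.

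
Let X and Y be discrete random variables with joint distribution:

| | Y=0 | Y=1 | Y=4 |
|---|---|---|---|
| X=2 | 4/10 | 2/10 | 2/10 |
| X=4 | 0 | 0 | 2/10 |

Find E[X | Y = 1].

2

P(Y = 1) = 1/5.
Σ X·P over the event = 2·(2/10) = 2/5.
E[X | Y = 1] = (2/5) / (1/5) = 2.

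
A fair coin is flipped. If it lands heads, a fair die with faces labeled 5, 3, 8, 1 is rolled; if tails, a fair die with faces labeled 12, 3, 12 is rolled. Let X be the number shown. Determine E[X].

E[X | heads] = (5+3+8+1)/4 = 17/4.
E[X | tails] = (12+3+12)/3 = 9.
E[X] = (1/2)·(17/4) + (1/2)·(9) = 53/8.

53/8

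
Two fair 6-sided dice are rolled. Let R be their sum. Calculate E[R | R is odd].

7

P(R is odd) = 1/2.
Σ over the event: 3·1/18 + 5·1/9 + 7·1/6 + 9·1/9 + 11·1/18 = 7/2.
E[R | R is odd] = (7/2) / (1/2) = 7.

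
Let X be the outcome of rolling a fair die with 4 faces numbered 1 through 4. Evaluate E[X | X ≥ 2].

3

Given X ≥ 2, X is equally likely to be any of {2, 3, 4}.
E[X | X ≥ 2] = (2 + 3 + 4) / 3 = 3.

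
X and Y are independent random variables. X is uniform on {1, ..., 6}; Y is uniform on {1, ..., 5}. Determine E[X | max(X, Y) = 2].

5/3

Outcomes with max(X, Y) = 2: (1,2), (2,1), (2,2), each with probability 1/30.
E[X | max(X, Y) = 2] = (1 + 2 + 2) / 3 = 5/3.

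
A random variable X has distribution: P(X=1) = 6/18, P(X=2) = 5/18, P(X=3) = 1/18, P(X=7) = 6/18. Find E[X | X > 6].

P(X > 6) = 1/3.
Σ over the event: 7·1/3 = 7/3.
E[X | X > 6] = (7/3) / (1/3) = 7.

7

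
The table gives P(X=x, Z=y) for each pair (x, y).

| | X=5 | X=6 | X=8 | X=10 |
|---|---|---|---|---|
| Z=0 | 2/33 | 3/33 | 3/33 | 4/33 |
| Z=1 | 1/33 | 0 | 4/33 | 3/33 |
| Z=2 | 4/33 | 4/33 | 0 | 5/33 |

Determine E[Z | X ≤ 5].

P(X ≤ 5) = 7/33.
Summing Z·P(X=x,Z=y) over the conditioning event gives 3/11.
E[Z | X ≤ 5] = (3/11) / (7/33) = 9/7.

9/7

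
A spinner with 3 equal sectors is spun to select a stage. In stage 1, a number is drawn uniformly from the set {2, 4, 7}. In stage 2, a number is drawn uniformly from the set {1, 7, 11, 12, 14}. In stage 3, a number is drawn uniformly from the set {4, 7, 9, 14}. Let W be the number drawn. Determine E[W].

131/18

E[W | stage 1] = (2+4+7)/3 = 13/3.
E[W | stage 2] = (1+7+11+12+14)/5 = 9.
E[W | stage 3] = (4+7+9+14)/4 = 17/2.
By the law of total expectation,
E[W] = (1/3)·(13/3) + (1/3)·(9) + (1/3)·(17/2) = 131/18.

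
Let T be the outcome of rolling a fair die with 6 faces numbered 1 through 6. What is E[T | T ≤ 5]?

Given T ≤ 5, T is equally likely to be any of {1, 2, 3, 4, 5}.
E[T | T ≤ 5] = (1 + 2 + 3 + 4 + 5) / 5 = 3.

3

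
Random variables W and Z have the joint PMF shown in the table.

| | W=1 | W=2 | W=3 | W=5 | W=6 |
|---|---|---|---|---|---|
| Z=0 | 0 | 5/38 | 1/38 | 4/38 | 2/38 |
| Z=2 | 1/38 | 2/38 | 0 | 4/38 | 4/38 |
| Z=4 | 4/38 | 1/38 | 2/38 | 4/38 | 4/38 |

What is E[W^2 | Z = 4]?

P(Z = 4) = 15/38.
Σ W^2·P over the event = 1·(4/38) + 4·(1/38) + 9·(2/38) + 25·(4/38) + 36·(4/38) = 135/19.
E[W^2 | Z = 4] = (135/19) / (15/38) = 18.

18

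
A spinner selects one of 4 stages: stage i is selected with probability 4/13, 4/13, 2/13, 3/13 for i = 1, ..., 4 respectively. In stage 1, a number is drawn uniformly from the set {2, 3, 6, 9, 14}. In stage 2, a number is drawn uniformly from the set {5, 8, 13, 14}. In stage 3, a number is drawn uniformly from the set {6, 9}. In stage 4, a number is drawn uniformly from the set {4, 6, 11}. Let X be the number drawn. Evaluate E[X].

E[X | stage 1] = (2+3+6+9+14)/5 = 34/5.
E[X | stage 2] = (5+8+13+14)/4 = 10.
E[X | stage 3] = (6+9)/2 = 15/2.
E[X | stage 4] = (4+6+11)/3 = 7.
E[X] = (4/13)·(34/5) + (4/13)·(10) + (2/13)·(15/2) + (3/13)·(7) = 516/65.

516/65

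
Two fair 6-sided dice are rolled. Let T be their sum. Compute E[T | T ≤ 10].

218/33

P(T ≤ 10) = 11/12.
E[T | T ≤ 10] = (109/18) / (11/12) = 218/33.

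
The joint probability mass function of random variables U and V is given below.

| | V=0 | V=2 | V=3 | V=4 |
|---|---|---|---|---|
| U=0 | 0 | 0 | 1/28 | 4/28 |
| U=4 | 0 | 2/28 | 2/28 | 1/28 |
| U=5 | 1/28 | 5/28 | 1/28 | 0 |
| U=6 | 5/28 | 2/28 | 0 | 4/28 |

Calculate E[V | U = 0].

P(U = 0) = 5/28.
Σ V·P over the event = 3·(1/28) + 4·(4/28) = 19/28.
E[V | U = 0] = (19/28) / (5/28) = 19/5.

19/5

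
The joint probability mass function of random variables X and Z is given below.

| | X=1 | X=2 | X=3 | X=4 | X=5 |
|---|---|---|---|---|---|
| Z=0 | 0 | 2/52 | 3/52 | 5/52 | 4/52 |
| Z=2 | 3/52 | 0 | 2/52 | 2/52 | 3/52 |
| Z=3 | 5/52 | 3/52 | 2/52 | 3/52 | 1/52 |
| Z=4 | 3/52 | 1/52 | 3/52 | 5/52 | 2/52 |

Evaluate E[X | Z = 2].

16/5

P(Z = 2) = 5/26.
Σ X·P over the event = 1·(3/52) + 3·(2/52) + 4·(2/52) + 5·(3/52) = 8/13.
E[X | Z = 2] = (8/13) / (5/26) = 16/5.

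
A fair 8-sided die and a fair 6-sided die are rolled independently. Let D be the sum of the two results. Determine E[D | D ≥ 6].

172/19

P(D ≥ 6) = 19/24.
E[D | D ≥ 6] = (43/6) / (19/24) = 172/19.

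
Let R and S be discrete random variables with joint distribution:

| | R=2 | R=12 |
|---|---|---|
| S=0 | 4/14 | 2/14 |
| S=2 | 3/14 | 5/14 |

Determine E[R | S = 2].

33/4

P(S = 2) = 4/7.
Σ R·P over the event = 2·(3/14) + 12·(5/14) = 33/7.
E[R | S = 2] = (33/7) / (4/7) = 33/4.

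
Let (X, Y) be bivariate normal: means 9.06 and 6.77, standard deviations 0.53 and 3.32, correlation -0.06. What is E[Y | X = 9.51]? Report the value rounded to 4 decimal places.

6.6009

E[Y | X=x] = μ_Y + ρ(σ_Y/σ_X)(x − μ_X) for jointly normal variables.
E[Y | X=9.51] = 6.77 + (-0.06)·(3.32/0.53)·(9.51 − (9.06)) = 6.77 + (-0.37585)·(0.45) = 6.6009.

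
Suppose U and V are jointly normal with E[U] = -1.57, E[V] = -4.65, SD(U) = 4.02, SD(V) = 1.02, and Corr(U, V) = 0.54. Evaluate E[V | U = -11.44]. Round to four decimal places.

-6.0023

E[V | U=x] = μ_V + ρ(σ_V/σ_U)(x − μ_U) for jointly normal variables.
E[V | U=-11.44] = -4.65 + (0.54)·(1.02/4.02)·(-11.44 − (-1.57)) = -4.65 + (0.13701)·(-9.87) = -6.0023.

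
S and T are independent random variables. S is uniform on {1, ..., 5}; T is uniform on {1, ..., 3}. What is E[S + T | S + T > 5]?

20/3

Outcomes with S + T > 5: (3,3), (4,2), (4,3), (5,1), (5,2), (5,3), each with probability 1/15.
E[S + T | S + T > 5] = (6 + 6 + 7 + 6 + 7 + 8) / 6 = 20/3.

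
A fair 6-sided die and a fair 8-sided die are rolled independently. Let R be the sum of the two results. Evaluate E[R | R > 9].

P(R > 9) = 5/16.
Σ over the event: 10·5/48 + 11·1/12 + 12·1/16 + 13·1/24 + 14·1/48 = 85/24.
E[R | R > 9] = (85/24) / (5/16) = 34/3.

34/3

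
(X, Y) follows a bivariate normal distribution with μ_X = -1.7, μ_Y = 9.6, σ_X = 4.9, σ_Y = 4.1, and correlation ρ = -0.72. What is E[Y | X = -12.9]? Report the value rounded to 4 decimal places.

16.3474

For a bivariate normal, E[Y | X=x] = μ_Y + ρ·(σ_Y/σ_X)·(x − μ_X).
E[Y | X=-12.9] = 9.6 + (-0.72)·(4.1/4.9)·(-12.9 − (-1.7)) = 9.6 + (-0.60245)·(-11.2) = 16.3474.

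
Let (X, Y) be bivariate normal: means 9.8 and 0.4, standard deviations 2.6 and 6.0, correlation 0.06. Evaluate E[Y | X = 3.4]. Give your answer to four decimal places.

-0.4862

The regression of Y on X has slope ρ·σ_Y/σ_X and passes through (μ_X, μ_Y).
E[Y | X=3.4] = 0.4 + (0.06)·(6.0/2.6)·(3.4 − (9.8)) = 0.4 + (0.138462)·(-6.4) = -0.4862.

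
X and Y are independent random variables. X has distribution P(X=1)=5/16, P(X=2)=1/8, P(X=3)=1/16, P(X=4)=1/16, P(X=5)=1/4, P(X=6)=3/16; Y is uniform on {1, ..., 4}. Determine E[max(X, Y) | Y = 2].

P(Y = 2) = 1/4.
Summing max(X,Y)·P(x,y) over outcomes with Y = 2 gives 59/64.
E[max(X, Y) | Y = 2] = (59/64) / (1/4) = 59/16.

59/16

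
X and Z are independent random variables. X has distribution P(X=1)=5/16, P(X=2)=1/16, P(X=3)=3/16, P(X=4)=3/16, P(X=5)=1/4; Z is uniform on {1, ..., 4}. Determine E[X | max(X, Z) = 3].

P(max(X, Z) = 3) = 15/64.
Summing X·P(x,y) over outcomes with max(X, Z) = 3 gives 17/32.
E[X | max(X, Z) = 3] = (17/32) / (15/64) = 34/15.

34/15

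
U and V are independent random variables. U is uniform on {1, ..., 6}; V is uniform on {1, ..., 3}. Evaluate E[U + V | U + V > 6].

P(U + V > 6) = 1/3.
Summing (U+V)·P(x,y) over outcomes with U + V > 6 gives 23/9.
E[U + V | U + V > 6] = (23/9) / (1/3) = 23/3.

23/3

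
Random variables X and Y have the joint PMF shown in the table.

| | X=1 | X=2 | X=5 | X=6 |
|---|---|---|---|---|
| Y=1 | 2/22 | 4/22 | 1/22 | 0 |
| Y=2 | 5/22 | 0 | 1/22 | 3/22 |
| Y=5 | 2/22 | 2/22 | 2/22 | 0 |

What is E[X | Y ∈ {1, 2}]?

43/16

P(Y ∈ {1, 2}) = 8/11.
Σ X·P over the event = 1·(2/22) + 1·(5/22) + 2·(4/22) + 5·(1/22) + 5·(1/22) + 6·(3/22) = 43/22.
E[X | Y ∈ {1, 2}] = (43/22) / (8/11) = 43/16.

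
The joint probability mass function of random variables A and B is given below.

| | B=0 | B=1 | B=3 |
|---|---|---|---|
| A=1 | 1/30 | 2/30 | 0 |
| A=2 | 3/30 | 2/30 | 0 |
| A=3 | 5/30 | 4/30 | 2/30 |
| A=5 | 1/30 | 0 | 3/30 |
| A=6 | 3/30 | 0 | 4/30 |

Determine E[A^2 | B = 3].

79/3

P(B = 3) = 3/10.
Σ A^2·P over the event = 9·(2/30) + 25·(3/30) + 36·(4/30) = 79/10.
E[A^2 | B = 3] = (79/10) / (3/10) = 79/3.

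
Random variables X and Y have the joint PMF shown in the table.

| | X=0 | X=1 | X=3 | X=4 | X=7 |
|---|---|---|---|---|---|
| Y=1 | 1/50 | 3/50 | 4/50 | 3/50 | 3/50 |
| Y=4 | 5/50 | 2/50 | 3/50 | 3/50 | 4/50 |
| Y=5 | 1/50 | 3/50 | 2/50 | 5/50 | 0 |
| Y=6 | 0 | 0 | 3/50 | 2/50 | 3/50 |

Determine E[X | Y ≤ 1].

P(Y ≤ 1) = 7/25.
Σ X·P over the event = 0·(1/50) + 1·(3/50) + 3·(4/50) + 4·(3/50) + 7·(3/50) = 24/25.
E[X | Y ≤ 1] = (24/25) / (7/25) = 24/7.

24/7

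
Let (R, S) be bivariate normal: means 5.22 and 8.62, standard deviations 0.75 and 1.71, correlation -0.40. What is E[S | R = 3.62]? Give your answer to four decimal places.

For a bivariate normal, E[S | R=x] = μ_S + ρ·(σ_S/σ_R)·(x − μ_R).
E[S | R=3.62] = 8.62 + (-0.40)·(1.71/0.75)·(3.62 − (5.22)) = 8.62 + (-0.912)·(-1.6) = 10.0792.

10.0792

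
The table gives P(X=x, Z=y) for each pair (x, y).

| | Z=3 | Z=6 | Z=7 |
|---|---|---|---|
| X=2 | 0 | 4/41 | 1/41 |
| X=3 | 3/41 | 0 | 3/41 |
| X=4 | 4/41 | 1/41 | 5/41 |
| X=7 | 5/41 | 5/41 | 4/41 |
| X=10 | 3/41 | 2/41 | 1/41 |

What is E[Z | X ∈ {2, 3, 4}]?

38/7

P(X ∈ {2, 3, 4}) = 21/41.
Σ Z·P over the event = 6·(4/41) + 7·(1/41) + 3·(3/41) + 7·(3/41) + 3·(4/41) + 6·(1/41) + 7·(5/41) = 114/41.
E[Z | X ∈ {2, 3, 4}] = (114/41) / (21/41) = 38/7.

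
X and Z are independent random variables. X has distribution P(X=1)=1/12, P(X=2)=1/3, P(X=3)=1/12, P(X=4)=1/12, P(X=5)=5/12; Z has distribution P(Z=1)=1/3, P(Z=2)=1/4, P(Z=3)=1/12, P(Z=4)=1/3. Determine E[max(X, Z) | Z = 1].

P(Z = 1) = 1/3.
Summing max(X,Z)·P(x,y) over outcomes with Z = 1 gives 41/36.
E[max(X, Z) | Z = 1] = (41/36) / (1/3) = 41/12.

41/12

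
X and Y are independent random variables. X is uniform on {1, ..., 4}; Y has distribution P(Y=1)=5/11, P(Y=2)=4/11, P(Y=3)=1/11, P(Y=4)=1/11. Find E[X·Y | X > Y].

113/24

P(X > Y) = 6/11.
Summing XY·P(x,y) over outcomes with X > Y gives 113/44.
E[X·Y | X > Y] = (113/44) / (6/11) = 113/24.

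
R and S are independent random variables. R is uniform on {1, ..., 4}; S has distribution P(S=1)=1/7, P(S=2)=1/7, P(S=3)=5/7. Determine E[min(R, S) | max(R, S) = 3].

P(max(R, S) = 3) = 17/28.
Summing min(R,S)·P(x,y) over outcomes with max(R, S) = 3 gives 33/28.
E[min(R, S) | max(R, S) = 3] = (33/28) / (17/28) = 33/17.

33/17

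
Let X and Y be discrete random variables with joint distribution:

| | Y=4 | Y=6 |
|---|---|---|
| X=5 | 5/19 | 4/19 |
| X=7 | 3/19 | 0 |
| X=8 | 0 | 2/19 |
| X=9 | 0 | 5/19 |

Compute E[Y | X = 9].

P(X = 9) = 5/19.
Summing Y·P(X=x,Y=y) over the conditioning event gives 30/19.
E[Y | X = 9] = (30/19) / (5/19) = 6.

6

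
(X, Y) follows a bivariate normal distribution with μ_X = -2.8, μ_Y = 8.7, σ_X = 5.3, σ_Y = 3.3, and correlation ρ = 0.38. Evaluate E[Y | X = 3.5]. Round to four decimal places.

E[Y | X=x] = μ_Y + ρ(σ_Y/σ_X)(x − μ_X) for jointly normal variables.
E[Y | X=3.5] = 8.7 + (0.38)·(3.3/5.3)·(3.5 − (-2.8)) = 8.7 + (0.2366)·(6.3) = 10.1906.

10.1906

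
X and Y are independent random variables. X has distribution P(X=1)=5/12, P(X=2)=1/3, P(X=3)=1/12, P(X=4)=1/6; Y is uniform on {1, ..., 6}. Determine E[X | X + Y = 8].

P(X + Y = 8) = 7/72.
Summing X·P(x,y) over outcomes with X + Y = 8 gives 19/72.
E[X | X + Y = 8] = (19/72) / (7/72) = 19/7.

19/7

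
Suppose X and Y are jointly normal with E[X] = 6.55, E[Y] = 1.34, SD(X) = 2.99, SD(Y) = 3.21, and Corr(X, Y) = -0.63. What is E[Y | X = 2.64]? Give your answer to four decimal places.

3.9845

For a bivariate normal, E[Y | X=x] = μ_Y + ρ·(σ_Y/σ_X)·(x − μ_X).
E[Y | X=2.64] = 1.34 + (-0.63)·(3.21/2.99)·(2.64 − (6.55)) = 1.34 + (-0.67635)·(-3.91) = 3.9845.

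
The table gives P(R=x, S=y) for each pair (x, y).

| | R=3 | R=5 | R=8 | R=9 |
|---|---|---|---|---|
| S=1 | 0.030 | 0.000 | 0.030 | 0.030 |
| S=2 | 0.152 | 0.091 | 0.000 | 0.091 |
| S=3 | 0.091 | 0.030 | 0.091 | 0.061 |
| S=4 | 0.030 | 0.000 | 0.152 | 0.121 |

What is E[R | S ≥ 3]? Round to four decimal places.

7.1094

P(S ≥ 3) = 0.576.
Σ R·P over the event = 3·(0.091) + 3·(0.030) + 5·(0.030) + 8·(0.091) + 8·(0.152) + 9·(0.061) + 9·(0.121) = 4.095.
E[R | S ≥ 3] = (4.095) / (0.576) = 7.1094.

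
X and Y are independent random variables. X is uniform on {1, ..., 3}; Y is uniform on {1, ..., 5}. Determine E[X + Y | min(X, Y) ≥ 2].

Outcomes with min(X, Y) ≥ 2: (2,2), (2,3), (2,4), (2,5), (3,2), (3,3), (3,4), (3,5), each with probability 1/15.
E[X + Y | min(X, Y) ≥ 2] = (4 + 5 + 6 + 7 + 5 + 6 + 7 + 8) / 8 = 6.

6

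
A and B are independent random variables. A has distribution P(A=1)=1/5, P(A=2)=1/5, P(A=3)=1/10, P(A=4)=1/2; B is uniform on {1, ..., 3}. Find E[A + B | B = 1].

P(B = 1) = 1/3.
Summing (A+B)·P(x,y) over outcomes with B = 1 gives 13/10.
E[A + B | B = 1] = (13/10) / (1/3) = 39/10.

39/10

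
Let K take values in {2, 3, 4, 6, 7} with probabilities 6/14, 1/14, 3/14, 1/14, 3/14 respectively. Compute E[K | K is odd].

6

P(K is odd) = 2/7.
Σ over the event: 3·1/14 + 7·3/14 = 12/7.
E[K | K is odd] = (12/7) / (2/7) = 6.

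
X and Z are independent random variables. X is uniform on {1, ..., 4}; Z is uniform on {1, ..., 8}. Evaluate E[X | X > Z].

10/3

P(X > Z) = 3/16.
Summing X·P(x,y) over outcomes with X > Z gives 5/8.
E[X | X > Z] = (5/8) / (3/16) = 10/3.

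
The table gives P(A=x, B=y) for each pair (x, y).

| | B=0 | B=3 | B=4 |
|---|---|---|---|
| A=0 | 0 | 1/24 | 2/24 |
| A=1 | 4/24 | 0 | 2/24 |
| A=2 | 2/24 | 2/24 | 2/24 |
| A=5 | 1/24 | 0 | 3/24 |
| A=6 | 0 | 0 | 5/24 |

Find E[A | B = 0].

13/7

P(B = 0) = 7/24.
Σ A·P over the event = 1·(4/24) + 2·(2/24) + 5·(1/24) = 13/24.
E[A | B = 0] = (13/24) / (7/24) = 13/7.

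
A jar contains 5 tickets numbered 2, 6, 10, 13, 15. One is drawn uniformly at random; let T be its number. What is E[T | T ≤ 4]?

2

P(T ≤ 4) = 1/5.
Σ over the event: 2·1/5 = 2/5.
E[T | T ≤ 4] = (2/5) / (1/5) = 2.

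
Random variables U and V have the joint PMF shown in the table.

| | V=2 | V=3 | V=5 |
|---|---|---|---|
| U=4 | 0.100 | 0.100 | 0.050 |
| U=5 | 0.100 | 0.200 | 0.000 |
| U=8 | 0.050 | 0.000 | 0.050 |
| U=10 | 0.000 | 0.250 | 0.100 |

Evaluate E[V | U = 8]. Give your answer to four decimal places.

P(U = 8) = 0.100.
Σ V·P over the event = 2·(0.050) + 5·(0.050) = 0.350.
E[V | U = 8] = (0.350) / (0.100) = 3.5000.

3.5000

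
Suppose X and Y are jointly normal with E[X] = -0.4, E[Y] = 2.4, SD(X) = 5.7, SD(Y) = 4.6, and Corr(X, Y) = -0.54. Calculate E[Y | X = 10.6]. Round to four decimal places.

For a bivariate normal, E[Y | X=x] = μ_Y + ρ·(σ_Y/σ_X)·(x − μ_X).
E[Y | X=10.6] = 2.4 + (-0.54)·(4.6/5.7)·(10.6 − (-0.4)) = 2.4 + (-0.43579)·(11) = -2.3937.

-2.3937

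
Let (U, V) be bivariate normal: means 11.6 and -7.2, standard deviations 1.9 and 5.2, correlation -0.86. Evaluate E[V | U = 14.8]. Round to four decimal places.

-14.7318

For a bivariate normal, E[V | U=x] = μ_V + ρ·(σ_V/σ_U)·(x − μ_U).
E[V | U=14.8] = -7.2 + (-0.86)·(5.2/1.9)·(14.8 − (11.6)) = -7.2 + (-2.3537)·(3.2) = -14.7318.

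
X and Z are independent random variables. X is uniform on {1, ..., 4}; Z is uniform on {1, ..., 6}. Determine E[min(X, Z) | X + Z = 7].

9/4

Outcomes with X + Z = 7: (1,6), (2,5), (3,4), (4,3), each with probability 1/24.
E[min(X, Z) | X + Z = 7] = (1 + 2 + 3 + 3) / 4 = 9/4.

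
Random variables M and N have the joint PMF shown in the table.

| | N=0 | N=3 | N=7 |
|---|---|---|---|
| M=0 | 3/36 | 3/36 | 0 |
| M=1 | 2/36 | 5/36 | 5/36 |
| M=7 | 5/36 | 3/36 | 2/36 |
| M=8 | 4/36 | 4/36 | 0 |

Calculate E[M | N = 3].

58/15

P(N = 3) = 5/12.
Σ M·P over the event = 0·(3/36) + 1·(5/36) + 7·(3/36) + 8·(4/36) = 29/18.
E[M | N = 3] = (29/18) / (5/12) = 58/15.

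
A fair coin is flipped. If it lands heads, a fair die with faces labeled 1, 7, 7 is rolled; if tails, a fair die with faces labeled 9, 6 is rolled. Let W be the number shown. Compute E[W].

25/4

E[W | heads] = (1+7+7)/3 = 5.
E[W | tails] = (9+6)/2 = 15/2.
E[W] = (1/2)·(5) + (1/2)·(15/2) = 25/4.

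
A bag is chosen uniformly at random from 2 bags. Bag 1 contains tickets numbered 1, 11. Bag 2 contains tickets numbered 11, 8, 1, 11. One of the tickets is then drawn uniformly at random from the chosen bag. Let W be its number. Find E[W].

E[W | bag 1] = (1+11)/2 = 6.
E[W | bag 2] = (11+8+1+11)/4 = 31/4.
E[W] = (1/2)·(6) + (1/2)·(31/4) = 55/8.

55/8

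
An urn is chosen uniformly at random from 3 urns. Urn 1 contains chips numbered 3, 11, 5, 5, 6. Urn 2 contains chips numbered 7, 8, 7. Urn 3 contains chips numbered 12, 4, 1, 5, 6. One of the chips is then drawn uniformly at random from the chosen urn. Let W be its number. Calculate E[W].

E[W | urn 1] = (3+11+5+5+6)/5 = 6.
E[W | urn 2] = (7+8+7)/3 = 22/3.
E[W | urn 3] = (12+4+1+5+6)/5 = 28/5.
E[W] = (1/3)·(6) + (1/3)·(22/3) + (1/3)·(28/5) = 284/45.

284/45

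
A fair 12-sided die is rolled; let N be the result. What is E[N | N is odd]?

Given N is odd, N is equally likely to be any of {1, 3, 5, 7, 9, 11}.
E[N | N is odd] = (1 + 3 + 5 + 7 + 9 + 11) / 6 = 6.

6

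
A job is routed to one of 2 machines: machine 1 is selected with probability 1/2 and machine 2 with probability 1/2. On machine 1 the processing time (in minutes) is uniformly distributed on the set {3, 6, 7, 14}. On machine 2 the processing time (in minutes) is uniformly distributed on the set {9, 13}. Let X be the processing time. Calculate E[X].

E[X | machine 1] = (3+6+7+14)/4 = 15/2.
E[X | machine 2] = (9+13)/2 = 11.
By the law of total expectation,
E[X] = (1/2)·(15/2) + (1/2)·(11) = 37/4.

37/4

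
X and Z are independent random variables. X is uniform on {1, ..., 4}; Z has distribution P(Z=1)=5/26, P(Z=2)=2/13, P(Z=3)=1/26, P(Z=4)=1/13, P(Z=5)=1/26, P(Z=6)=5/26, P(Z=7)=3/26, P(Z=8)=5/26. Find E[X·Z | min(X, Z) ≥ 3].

P(min(X, Z) ≥ 3) = 17/52.
Summing XZ·P(x,y) over outcomes with min(X, Z) ≥ 3 gives 749/104.
E[X·Z | min(X, Z) ≥ 3] = (749/104) / (17/52) = 749/34.

749/34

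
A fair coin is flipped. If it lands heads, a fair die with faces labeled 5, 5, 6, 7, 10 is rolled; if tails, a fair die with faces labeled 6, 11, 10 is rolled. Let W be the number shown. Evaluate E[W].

39/5

E[W | heads] = (5+5+6+7+10)/5 = 33/5.
E[W | tails] = (6+11+10)/3 = 9.
By the law of total expectation,
E[W] = (1/2)·(33/5) + (1/2)·(9) = 39/5.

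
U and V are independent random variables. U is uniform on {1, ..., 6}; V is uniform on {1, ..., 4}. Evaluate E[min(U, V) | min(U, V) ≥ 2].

P(min(U, V) ≥ 2) = 5/8.
Summing min(U,V)·P(x,y) over outcomes with min(U, V) ≥ 2 gives 41/24.
E[min(U, V) | min(U, V) ≥ 2] = (41/24) / (5/8) = 41/15.

41/15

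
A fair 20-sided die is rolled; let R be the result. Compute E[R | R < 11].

Given R < 11, R is equally likely to be any of {1, 2, 3, 4, 5, 6, 7, 8, 9, 10}.
E[R | R < 11] = (1 + 2 + 3 + 4 + 5 + 6 + 7 + 8 + 9 + 10) / 10 = 11/2.

11/2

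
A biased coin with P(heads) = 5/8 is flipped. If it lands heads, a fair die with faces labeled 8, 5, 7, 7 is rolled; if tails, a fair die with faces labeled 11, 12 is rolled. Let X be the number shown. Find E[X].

E[X | heads] = (8+5+7+7)/4 = 27/4.
E[X | tails] = (11+12)/2 = 23/2.
By the law of total expectation,
E[X] = (5/8)·(27/4) + (3/8)·(23/2) = 273/32.

273/32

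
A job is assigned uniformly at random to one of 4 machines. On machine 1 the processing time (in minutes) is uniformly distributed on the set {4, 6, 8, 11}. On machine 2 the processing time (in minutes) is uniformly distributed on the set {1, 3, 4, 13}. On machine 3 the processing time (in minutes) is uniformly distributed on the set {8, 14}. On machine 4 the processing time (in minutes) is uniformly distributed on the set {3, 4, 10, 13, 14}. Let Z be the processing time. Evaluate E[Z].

E[Z | machine 1] = (4+6+8+11)/4 = 29/4.
E[Z | machine 2] = (1+3+4+13)/4 = 21/4.
E[Z | machine 3] = (8+14)/2 = 11.
E[Z | machine 4] = (3+4+10+13+14)/5 = 44/5.
By the law of total expectation,
E[Z] = (1/4)·(29/4) + (1/4)·(21/4) + (1/4)·(11) + (1/4)·(44/5) = 323/40.

323/40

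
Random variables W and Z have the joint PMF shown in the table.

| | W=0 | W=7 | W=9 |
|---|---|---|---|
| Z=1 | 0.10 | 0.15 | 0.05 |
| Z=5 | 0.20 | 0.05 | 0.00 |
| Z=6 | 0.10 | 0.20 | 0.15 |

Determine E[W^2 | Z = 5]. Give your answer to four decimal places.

P(Z = 5) = 0.25.
Σ W^2·P over the event = 0·(0.20) + 49·(0.05) = 2.45.
E[W^2 | Z = 5] = (2.45) / (0.25) = 9.8000.

9.8000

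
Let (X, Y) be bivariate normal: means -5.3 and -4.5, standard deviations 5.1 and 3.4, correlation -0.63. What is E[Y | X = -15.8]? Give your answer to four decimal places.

-0.0900

E[Y | X=x] = μ_Y + ρ(σ_Y/σ_X)(x − μ_X) for jointly normal variables.
E[Y | X=-15.8] = -4.5 + (-0.63)·(3.4/5.1)·(-15.8 − (-5.3)) = -4.5 + (-0.42)·(-10.5) = -0.0900.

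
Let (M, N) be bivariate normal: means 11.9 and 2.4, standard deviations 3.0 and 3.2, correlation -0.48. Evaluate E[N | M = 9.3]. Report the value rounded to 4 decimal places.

3.7312

The regression of N on M has slope ρ·σ_N/σ_M and passes through (μ_M, μ_N).
E[N | M=9.3] = 2.4 + (-0.48)·(3.2/3.0)·(9.3 − (11.9)) = 2.4 + (-0.512)·(-2.6) = 3.7312.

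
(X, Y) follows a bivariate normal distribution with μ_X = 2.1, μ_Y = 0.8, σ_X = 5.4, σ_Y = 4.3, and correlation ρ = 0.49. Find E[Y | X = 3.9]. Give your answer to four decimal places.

The regression of Y on X has slope ρ·σ_Y/σ_X and passes through (μ_X, μ_Y).
E[Y | X=3.9] = 0.8 + (0.49)·(4.3/5.4)·(3.9 − (2.1)) = 0.8 + (0.39019)·(1.8) = 1.5023.

1.5023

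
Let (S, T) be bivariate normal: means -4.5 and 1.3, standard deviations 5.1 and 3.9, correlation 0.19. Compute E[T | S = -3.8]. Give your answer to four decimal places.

For a bivariate normal, E[T | S=x] = μ_T + ρ·(σ_T/σ_S)·(x − μ_S).
E[T | S=-3.8] = 1.3 + (0.19)·(3.9/5.1)·(-3.8 − (-4.5)) = 1.3 + (0.14529)·(0.7) = 1.4017.

1.4017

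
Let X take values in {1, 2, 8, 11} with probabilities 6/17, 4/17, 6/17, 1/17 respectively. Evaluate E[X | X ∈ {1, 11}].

17/7

P(X ∈ {1, 11}) = 7/17.
Σ over the event: 1·6/17 + 11·1/17 = 1.
E[X | X ∈ {1, 11}] = (1) / (7/17) = 17/7.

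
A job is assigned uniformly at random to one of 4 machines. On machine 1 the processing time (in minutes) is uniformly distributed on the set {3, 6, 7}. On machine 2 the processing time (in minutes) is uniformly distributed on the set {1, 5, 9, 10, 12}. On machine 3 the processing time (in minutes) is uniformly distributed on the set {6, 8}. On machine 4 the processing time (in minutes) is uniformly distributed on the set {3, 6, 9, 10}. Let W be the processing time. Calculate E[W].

401/60

E[W | machine 1] = (3+6+7)/3 = 16/3.
E[W | machine 2] = (1+5+9+10+12)/5 = 37/5.
E[W | machine 3] = (6+8)/2 = 7.
E[W | machine 4] = (3+6+9+10)/4 = 7.
E[W] = (1/4)·(16/3) + (1/4)·(37/5) + (1/4)·(7) + (1/4)·(7) = 401/60.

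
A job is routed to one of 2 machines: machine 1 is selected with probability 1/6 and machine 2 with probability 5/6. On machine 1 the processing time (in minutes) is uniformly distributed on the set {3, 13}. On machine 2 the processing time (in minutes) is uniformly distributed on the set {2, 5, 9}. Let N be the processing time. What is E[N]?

E[N | machine 1] = (3+13)/2 = 8.
E[N | machine 2] = (2+5+9)/3 = 16/3.
By the law of total expectation,
E[N] = (1/6)·(8) + (5/6)·(16/3) = 52/9.

52/9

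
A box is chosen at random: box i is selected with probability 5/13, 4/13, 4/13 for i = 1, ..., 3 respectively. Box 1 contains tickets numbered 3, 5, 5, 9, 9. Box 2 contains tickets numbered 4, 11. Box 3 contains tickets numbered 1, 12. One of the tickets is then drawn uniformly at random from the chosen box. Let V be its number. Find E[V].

E[V | box 1] = (3+5+5+9+9)/5 = 31/5.
E[V | box 2] = (4+11)/2 = 15/2.
E[V | box 3] = (1+12)/2 = 13/2.
E[V] = (5/13)·(31/5) + (4/13)·(15/2) + (4/13)·(13/2) = 87/13.

87/13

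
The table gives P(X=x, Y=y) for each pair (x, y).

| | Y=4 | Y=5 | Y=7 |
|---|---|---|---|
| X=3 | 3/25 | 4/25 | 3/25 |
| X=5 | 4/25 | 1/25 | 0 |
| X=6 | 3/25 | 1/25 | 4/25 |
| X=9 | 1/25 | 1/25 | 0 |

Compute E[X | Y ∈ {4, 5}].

44/9

P(Y ∈ {4, 5}) = 18/25.
Summing X·P(X=x,Y=y) over the conditioning event gives 88/25.
E[X | Y ∈ {4, 5}] = (88/25) / (18/25) = 44/9.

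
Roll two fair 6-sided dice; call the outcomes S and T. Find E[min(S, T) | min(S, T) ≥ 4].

P(min(S, T) ≥ 4) = 1/4.
Summing min(S,T)·P(x,y) over outcomes with min(S, T) ≥ 4 gives 41/36.
E[min(S, T) | min(S, T) ≥ 4] = (41/36) / (1/4) = 41/9.

41/9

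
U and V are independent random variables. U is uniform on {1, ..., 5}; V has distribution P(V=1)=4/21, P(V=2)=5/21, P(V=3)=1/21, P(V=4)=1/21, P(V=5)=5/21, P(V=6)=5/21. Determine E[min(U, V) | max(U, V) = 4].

27/14

P(max(U, V) = 4) = 2/15.
Summing min(U,V)·P(x,y) over outcomes with max(U, V) = 4 gives 9/35.
E[min(U, V) | max(U, V) = 4] = (9/35) / (2/15) = 27/14.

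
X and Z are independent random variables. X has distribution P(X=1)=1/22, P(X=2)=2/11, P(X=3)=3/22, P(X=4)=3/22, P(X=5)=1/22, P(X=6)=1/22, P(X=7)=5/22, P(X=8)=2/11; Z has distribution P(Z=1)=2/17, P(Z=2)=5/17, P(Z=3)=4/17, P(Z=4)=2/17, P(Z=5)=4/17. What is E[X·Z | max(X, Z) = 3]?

P(max(X, Z) = 3) = 53/374.
Summing XZ·P(x,y) over outcomes with max(X, Z) = 3 gives 162/187.
E[X·Z | max(X, Z) = 3] = (162/187) / (53/374) = 324/53.

324/53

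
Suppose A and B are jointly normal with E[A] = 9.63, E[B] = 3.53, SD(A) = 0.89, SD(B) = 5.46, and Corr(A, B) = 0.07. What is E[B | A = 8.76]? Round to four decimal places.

E[B | A=x] = μ_B + ρ(σ_B/σ_A)(x − μ_A) for jointly normal variables.
E[B | A=8.76] = 3.53 + (0.07)·(5.46/0.89)·(8.76 − (9.63)) = 3.53 + (0.42944)·(-0.87) = 3.1564.

3.1564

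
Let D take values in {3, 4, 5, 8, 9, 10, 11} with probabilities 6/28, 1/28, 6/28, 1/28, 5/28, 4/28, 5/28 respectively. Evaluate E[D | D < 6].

4

P(D < 6) = 13/28.
Σ over the event: 3·3/14 + 4·1/28 + 5·3/14 = 13/7.
E[D | D < 6] = (13/7) / (13/28) = 4.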